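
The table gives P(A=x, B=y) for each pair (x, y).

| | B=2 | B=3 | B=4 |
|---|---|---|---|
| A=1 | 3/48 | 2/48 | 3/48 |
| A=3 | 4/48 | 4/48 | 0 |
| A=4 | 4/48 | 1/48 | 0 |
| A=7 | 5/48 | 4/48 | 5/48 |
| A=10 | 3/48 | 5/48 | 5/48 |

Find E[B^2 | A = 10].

137/13

P(A = 10) = 13/48.
Σ B^2·P over the event = 4·(3/48) + 9·(5/48) + 16·(5/48) = 137/48.
E[B^2 | A = 10] = (137/48) / (13/48) = 137/13.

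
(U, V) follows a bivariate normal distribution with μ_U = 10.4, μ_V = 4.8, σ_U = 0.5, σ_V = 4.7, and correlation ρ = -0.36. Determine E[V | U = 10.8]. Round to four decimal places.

3.4464

For a bivariate normal, E[V | U=x] = μ_V + ρ·(σ_V/σ_U)·(x − μ_U).
E[V | U=10.8] = 4.8 + (-0.36)·(4.7/0.5)·(10.8 − (10.4)) = 4.8 + (-3.384)·(0.4) = 3.4464.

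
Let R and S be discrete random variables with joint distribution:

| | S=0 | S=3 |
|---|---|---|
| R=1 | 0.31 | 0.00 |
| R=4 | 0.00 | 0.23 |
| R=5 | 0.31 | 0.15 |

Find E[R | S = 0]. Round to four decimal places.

3.0000

P(S = 0) = 0.62.
Summing R·P(R=x,S=y) over the conditioning event gives 1.86.
E[R | S = 0] = (1.86) / (0.62) = 3.0000.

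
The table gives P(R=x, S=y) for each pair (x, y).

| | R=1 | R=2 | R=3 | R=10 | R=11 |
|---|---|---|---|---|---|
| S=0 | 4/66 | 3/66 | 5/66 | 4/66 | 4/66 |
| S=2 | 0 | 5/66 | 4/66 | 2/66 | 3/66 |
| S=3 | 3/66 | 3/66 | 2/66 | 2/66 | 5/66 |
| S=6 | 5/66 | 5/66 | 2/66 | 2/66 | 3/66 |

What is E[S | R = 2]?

P(R = 2) = 8/33.
Σ S·P over the event = 0·(3/66) + 2·(5/66) + 3·(3/66) + 6·(5/66) = 49/66.
E[S | R = 2] = (49/66) / (8/33) = 49/16.

49/16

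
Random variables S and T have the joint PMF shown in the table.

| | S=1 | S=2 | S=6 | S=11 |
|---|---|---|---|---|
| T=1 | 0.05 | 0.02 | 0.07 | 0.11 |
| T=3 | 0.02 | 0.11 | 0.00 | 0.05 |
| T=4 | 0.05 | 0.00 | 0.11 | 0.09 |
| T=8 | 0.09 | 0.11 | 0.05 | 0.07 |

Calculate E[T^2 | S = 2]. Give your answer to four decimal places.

P(S = 2) = 0.24.
Σ T^2·P over the event = 1·(0.02) + 9·(0.11) + 64·(0.11) = 8.05.
E[T^2 | S = 2] = (8.05) / (0.24) = 33.5417.

33.5417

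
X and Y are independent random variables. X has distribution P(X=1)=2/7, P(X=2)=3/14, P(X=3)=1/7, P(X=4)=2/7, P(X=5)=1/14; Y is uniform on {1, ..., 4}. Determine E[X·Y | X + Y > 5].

260/23

P(X + Y > 5) = 23/56.
Summing XY·P(x,y) over outcomes with X + Y > 5 gives 65/14.
E[X·Y | X + Y > 5] = (65/14) / (23/56) = 260/23.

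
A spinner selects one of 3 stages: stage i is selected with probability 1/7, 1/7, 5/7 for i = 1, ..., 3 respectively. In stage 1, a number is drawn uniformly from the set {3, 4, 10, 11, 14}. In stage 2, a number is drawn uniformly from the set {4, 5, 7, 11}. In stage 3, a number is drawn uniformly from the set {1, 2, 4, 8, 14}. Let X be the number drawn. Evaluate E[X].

883/140

E[X | stage 1] = (3+4+10+11+14)/5 = 42/5.
E[X | stage 2] = (4+5+7+11)/4 = 27/4.
E[X | stage 3] = (1+2+4+8+14)/5 = 29/5.
By the law of total expectation,
E[X] = (1/7)·(42/5) + (1/7)·(27/4) + (5/7)·(29/5) = 883/140.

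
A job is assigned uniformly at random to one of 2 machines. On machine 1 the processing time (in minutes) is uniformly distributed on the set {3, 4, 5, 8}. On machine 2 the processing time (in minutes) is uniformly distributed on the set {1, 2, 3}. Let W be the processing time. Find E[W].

7/2

E[W | machine 1] = (3+4+5+8)/4 = 5.
E[W | machine 2] = (1+2+3)/3 = 2.
By the law of total expectation,
E[W] = (1/2)·(5) + (1/2)·(2) = 7/2.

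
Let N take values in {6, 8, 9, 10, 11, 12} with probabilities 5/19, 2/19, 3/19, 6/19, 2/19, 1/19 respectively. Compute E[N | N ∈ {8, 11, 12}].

P(N ∈ {8, 11, 12}) = 5/19.
Σ over the event: 8·2/19 + 11·2/19 + 12·1/19 = 50/19.
E[N | N ∈ {8, 11, 12}] = (50/19) / (5/19) = 10.

10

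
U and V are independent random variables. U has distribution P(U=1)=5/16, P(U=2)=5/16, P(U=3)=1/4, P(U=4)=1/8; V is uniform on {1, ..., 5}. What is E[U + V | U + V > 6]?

P(U + V > 6) = 19/80.
Summing (U+V)·P(x,y) over outcomes with U + V > 6 gives 143/80.
E[U + V | U + V > 6] = (143/80) / (19/80) = 143/19.

143/19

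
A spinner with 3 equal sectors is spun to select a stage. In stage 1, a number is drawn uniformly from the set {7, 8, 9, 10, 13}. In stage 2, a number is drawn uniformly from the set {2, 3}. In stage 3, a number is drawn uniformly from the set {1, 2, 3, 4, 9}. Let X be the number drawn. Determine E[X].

E[X | stage 1] = (7+8+9+10+13)/5 = 47/5.
E[X | stage 2] = (2+3)/2 = 5/2.
E[X | stage 3] = (1+2+3+4+9)/5 = 19/5.
E[X] = (1/3)·(47/5) + (1/3)·(5/2) + (1/3)·(19/5) = 157/30.

157/30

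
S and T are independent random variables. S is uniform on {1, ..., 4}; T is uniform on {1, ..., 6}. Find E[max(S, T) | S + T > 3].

89/21

P(S + T > 3) = 7/8.
Summing max(S,T)·P(x,y) over outcomes with S + T > 3 gives 89/24.
E[max(S, T) | S + T > 3] = (89/24) / (7/8) = 89/21.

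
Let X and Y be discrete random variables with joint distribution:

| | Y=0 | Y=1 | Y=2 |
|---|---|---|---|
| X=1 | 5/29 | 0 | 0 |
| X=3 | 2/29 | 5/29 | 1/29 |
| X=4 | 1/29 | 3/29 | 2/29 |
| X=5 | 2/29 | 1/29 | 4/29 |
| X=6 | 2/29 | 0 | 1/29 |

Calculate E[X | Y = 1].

P(Y = 1) = 9/29.
Σ X·P over the event = 3·(5/29) + 4·(3/29) + 5·(1/29) = 32/29.
E[X | Y = 1] = (32/29) / (9/29) = 32/9.

32/9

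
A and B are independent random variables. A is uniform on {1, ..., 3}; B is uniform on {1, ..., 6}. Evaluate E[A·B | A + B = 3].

2

Outcomes with A + B = 3: (1,2), (2,1), each with probability 1/18.
E[A·B | A + B = 3] = (2 + 2) / 2 = 2.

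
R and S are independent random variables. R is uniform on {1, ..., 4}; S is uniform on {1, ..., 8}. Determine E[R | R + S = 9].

P(R + S = 9) = 1/8.
Summing R·P(x,y) over outcomes with R + S = 9 gives 5/16.
E[R | R + S = 9] = (5/16) / (1/8) = 5/2.

5/2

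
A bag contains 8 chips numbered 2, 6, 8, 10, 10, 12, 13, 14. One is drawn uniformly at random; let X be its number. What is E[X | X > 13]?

P(X > 13) = 1/8.
Σ over the event: 14·1/8 = 7/4.
E[X | X > 13] = (7/4) / (1/8) = 14.

14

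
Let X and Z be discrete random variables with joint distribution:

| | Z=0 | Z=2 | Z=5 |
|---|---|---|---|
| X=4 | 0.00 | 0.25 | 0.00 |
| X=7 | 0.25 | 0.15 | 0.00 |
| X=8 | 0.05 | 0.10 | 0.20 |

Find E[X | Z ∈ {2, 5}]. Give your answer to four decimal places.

P(Z ∈ {2, 5}) = 0.70.
Σ X·P over the event = 4·(0.25) + 7·(0.15) + 8·(0.10) + 8·(0.20) = 4.45.
E[X | Z ∈ {2, 5}] = (4.45) / (0.70) = 6.3571.

6.3571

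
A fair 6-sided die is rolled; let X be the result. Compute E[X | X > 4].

11/2

Given X > 4, X is equally likely to be any of {5, 6}.
E[X | X > 4] = (5 + 6) / 2 = 11/2.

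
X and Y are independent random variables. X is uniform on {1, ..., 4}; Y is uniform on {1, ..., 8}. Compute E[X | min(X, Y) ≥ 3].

P(min(X, Y) ≥ 3) = 3/8.
Summing X·P(x,y) over outcomes with min(X, Y) ≥ 3 gives 21/16.
E[X | min(X, Y) ≥ 3] = (21/16) / (3/8) = 7/2.

7/2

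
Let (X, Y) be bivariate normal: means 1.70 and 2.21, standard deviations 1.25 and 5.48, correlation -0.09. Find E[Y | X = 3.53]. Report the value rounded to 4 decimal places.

1.4880

For a bivariate normal, E[Y | X=x] = μ_Y + ρ·(σ_Y/σ_X)·(x − μ_X).
E[Y | X=3.53] = 2.21 + (-0.09)·(5.48/1.25)·(3.53 − (1.70)) = 2.21 + (-0.39456)·(1.83) = 1.4880.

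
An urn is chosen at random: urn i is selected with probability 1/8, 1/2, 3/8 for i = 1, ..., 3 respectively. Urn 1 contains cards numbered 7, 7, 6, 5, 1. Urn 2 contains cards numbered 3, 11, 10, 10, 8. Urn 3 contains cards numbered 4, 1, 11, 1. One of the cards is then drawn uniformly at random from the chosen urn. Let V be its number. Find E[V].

1031/160

E[V | urn 1] = (7+7+6+5+1)/5 = 26/5.
E[V | urn 2] = (3+11+10+10+8)/5 = 42/5.
E[V | urn 3] = (4+1+11+1)/4 = 17/4.
By the law of total expectation,
E[V] = (1/8)·(26/5) + (1/2)·(42/5) + (3/8)·(17/4) = 1031/160.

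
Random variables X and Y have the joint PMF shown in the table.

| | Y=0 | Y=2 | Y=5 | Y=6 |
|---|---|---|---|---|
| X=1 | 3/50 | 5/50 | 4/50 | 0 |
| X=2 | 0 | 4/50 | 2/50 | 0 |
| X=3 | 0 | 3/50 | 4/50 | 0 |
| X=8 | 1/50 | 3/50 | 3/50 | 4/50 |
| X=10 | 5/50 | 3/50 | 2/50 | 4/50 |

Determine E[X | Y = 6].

P(Y = 6) = 4/25.
Σ X·P over the event = 8·(4/50) + 10·(4/50) = 36/25.
E[X | Y = 6] = (36/25) / (4/25) = 9.

9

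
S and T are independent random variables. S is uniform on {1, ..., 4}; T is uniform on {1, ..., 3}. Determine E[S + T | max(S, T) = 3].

P(max(S, T) = 3) = 5/12.
Summing (S+T)·P(x,y) over outcomes with max(S, T) = 3 gives 2.
E[S + T | max(S, T) = 3] = (2) / (5/12) = 24/5.

24/5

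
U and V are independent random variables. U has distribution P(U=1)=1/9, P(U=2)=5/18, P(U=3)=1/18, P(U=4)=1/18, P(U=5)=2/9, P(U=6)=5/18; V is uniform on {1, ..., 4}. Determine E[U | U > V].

114/23

P(U > V) = 23/36.
Summing U·P(x,y) over outcomes with U > V gives 19/6.
E[U | U > V] = (19/6) / (23/36) = 114/23.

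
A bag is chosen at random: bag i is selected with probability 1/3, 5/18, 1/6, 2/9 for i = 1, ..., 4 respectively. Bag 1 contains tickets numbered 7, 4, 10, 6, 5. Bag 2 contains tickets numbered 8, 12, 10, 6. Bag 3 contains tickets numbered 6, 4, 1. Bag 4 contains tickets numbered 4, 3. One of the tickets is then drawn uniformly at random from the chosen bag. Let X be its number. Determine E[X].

271/45

E[X | bag 1] = (7+4+10+6+5)/5 = 32/5.
E[X | bag 2] = (8+12+10+6)/4 = 9.
E[X | bag 3] = (6+4+1)/3 = 11/3.
E[X | bag 4] = (4+3)/2 = 7/2.
By the law of total expectation,
E[X] = (1/3)·(32/5) + (5/18)·(9) + (1/6)·(11/3) + (2/9)·(7/2) = 271/45.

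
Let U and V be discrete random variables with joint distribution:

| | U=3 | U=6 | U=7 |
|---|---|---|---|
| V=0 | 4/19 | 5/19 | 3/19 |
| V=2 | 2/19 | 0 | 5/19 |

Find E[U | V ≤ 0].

P(V ≤ 0) = 12/19.
Σ U·P over the event = 3·(4/19) + 6·(5/19) + 7·(3/19) = 63/19.
E[U | V ≤ 0] = (63/19) / (12/19) = 21/4.

21/4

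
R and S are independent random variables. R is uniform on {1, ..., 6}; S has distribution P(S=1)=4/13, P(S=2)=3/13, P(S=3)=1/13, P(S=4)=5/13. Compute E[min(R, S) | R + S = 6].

P(R + S = 6) = 1/6.
Summing min(R,S)·P(x,y) over outcomes with R + S = 6 gives 23/78.
E[min(R, S) | R + S = 6] = (23/78) / (1/6) = 23/13.

23/13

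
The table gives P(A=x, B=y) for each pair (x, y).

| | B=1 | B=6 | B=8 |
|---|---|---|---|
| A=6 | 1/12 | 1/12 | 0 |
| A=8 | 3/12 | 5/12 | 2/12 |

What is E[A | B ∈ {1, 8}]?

23/3

P(B ∈ {1, 8}) = 1/2.
Σ A·P over the event = 6·(1/12) + 8·(3/12) + 8·(2/12) = 23/6.
E[A | B ∈ {1, 8}] = (23/6) / (1/2) = 23/3.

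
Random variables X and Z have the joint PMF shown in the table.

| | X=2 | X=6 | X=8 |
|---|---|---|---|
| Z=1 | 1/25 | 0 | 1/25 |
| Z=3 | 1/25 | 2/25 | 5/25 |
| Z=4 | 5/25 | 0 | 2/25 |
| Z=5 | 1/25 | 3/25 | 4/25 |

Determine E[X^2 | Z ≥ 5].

P(Z ≥ 5) = 8/25.
Σ X^2·P over the event = 4·(1/25) + 36·(3/25) + 64·(4/25) = 368/25.
E[X^2 | Z ≥ 5] = (368/25) / (8/25) = 46.

46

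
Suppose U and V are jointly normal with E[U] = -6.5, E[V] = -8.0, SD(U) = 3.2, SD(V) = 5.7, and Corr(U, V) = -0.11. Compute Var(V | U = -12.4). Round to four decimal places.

32.0969

The conditional variance in a bivariate normal is σ_V²(1 − ρ²), independent of x.
Var(V | U=-12.4) = (5.7)²·(1 − (-0.11)²) = 32.49·0.9879 = 32.0969.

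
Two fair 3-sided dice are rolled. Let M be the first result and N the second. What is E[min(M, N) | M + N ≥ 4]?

Outcomes with M + N ≥ 4: (1,3), (2,2), (2,3), (3,1), (3,2), (3,3), each with probability 1/9.
E[min(M, N) | M + N ≥ 4] = (1 + 2 + 2 + 1 + 2 + 3) / 6 = 11/6.

11/6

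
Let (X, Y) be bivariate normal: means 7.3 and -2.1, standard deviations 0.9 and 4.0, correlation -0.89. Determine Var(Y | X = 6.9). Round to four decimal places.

For a bivariate normal, Var(Y | X=x) = σ_Y²(1 − ρ²).
Var(Y | X=6.9) = (4.0)²·(1 − (-0.89)²) = 16·0.2079 = 3.3264.

3.3264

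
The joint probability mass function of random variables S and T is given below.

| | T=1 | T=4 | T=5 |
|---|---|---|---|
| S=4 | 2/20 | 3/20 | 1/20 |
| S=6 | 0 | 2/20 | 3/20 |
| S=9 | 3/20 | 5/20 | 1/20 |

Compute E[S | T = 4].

69/10

P(T = 4) = 1/2.
Σ S·P over the event = 4·(3/20) + 6·(2/20) + 9·(5/20) = 69/20.
E[S | T = 4] = (69/20) / (1/2) = 69/10.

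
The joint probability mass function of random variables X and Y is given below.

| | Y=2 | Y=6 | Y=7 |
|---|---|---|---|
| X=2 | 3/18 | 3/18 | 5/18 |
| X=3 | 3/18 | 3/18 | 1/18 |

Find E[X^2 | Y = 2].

13/2

P(Y = 2) = 1/3.
Summing X^2·P(X=x,Y=y) over the conditioning event gives 13/6.
E[X^2 | Y = 2] = (13/6) / (1/3) = 13/2.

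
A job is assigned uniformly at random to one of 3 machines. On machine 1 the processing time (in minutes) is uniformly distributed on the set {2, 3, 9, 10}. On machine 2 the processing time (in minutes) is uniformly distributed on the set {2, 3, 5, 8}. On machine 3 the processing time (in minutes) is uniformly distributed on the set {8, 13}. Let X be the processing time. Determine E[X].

7

E[X | machine 1] = (2+3+9+10)/4 = 6.
E[X | machine 2] = (2+3+5+8)/4 = 9/2.
E[X | machine 3] = (8+13)/2 = 21/2.
By the law of total expectation,
E[X] = (1/3)·(6) + (1/3)·(9/2) + (1/3)·(21/2) = 7.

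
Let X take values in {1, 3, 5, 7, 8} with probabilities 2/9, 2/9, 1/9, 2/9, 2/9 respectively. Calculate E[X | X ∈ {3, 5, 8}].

P(X ∈ {3, 5, 8}) = 5/9.
Σ over the event: 3·2/9 + 5·1/9 + 8·2/9 = 3.
E[X | X ∈ {3, 5, 8}] = (3) / (5/9) = 27/5.

27/5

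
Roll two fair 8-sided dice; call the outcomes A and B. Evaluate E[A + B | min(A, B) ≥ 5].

P(min(A, B) ≥ 5) = 1/4.
Summing (A+B)·P(x,y) over outcomes with min(A, B) ≥ 5 gives 13/4.
E[A + B | min(A, B) ≥ 5] = (13/4) / (1/4) = 13.

13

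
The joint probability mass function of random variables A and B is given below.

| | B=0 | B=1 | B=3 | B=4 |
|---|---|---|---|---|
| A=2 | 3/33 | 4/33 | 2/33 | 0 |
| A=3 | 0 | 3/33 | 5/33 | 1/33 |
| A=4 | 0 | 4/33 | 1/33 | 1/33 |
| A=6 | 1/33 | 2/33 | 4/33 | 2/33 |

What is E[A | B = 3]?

47/12

P(B = 3) = 4/11.
Σ A·P over the event = 2·(2/33) + 3·(5/33) + 4·(1/33) + 6·(4/33) = 47/33.
E[A | B = 3] = (47/33) / (4/11) = 47/12.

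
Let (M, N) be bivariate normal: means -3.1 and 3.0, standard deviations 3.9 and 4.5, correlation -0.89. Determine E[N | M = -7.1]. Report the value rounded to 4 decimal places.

The regression of N on M has slope ρ·σ_N/σ_M and passes through (μ_M, μ_N).
E[N | M=-7.1] = 3.0 + (-0.89)·(4.5/3.9)·(-7.1 − (-3.1)) = 3.0 + (-1.02692)·(-4) = 7.1077.

7.1077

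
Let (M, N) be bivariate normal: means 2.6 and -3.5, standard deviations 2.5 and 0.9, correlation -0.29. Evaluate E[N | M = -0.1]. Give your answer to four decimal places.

-3.2181

E[N | M=x] = μ_N + ρ(σ_N/σ_M)(x − μ_M) for jointly normal variables.
E[N | M=-0.1] = -3.5 + (-0.29)·(0.9/2.5)·(-0.1 − (2.6)) = -3.5 + (-0.1044)·(-2.7) = -3.2181.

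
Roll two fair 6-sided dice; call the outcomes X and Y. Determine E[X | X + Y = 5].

P(X + Y = 5) = 1/9.
Summing X·P(x,y) over outcomes with X + Y = 5 gives 5/18.
E[X | X + Y = 5] = (5/18) / (1/9) = 5/2.

5/2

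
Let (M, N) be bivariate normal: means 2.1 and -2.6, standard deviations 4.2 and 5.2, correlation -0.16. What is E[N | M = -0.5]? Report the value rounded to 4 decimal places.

-2.0850

E[N | M=x] = μ_N + ρ(σ_N/σ_M)(x − μ_M) for jointly normal variables.
E[N | M=-0.5] = -2.6 + (-0.16)·(5.2/4.2)·(-0.5 − (2.1)) = -2.6 + (-0.198095)·(-2.6) = -2.0850.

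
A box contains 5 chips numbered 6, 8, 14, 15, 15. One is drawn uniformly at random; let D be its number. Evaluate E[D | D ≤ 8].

P(D ≤ 8) = 2/5.
Σ over the event: 6·1/5 + 8·1/5 = 14/5.
E[D | D ≤ 8] = (14/5) / (2/5) = 7.

7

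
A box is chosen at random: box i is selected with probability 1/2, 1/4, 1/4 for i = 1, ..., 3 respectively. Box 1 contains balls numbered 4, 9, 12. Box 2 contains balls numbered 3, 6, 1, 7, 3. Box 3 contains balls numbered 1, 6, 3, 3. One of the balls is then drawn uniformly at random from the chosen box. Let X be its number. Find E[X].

E[X | box 1] = (4+9+12)/3 = 25/3.
E[X | box 2] = (3+6+1+7+3)/5 = 4.
E[X | box 3] = (1+6+3+3)/4 = 13/4.
E[X] = (1/2)·(25/3) + (1/4)·(4) + (1/4)·(13/4) = 287/48.

287/48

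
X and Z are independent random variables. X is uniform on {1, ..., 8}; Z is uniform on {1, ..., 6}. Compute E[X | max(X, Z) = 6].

51/11

P(max(X, Z) = 6) = 11/48.
Summing X·P(x,y) over outcomes with max(X, Z) = 6 gives 17/16.
E[X | max(X, Z) = 6] = (17/16) / (11/48) = 51/11.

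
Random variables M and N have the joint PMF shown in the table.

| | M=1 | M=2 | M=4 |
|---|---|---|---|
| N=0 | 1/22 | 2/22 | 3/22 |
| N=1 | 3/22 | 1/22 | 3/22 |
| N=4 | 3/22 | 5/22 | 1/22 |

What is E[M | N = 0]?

17/6

P(N = 0) = 3/11.
Σ M·P over the event = 1·(1/22) + 2·(2/22) + 4·(3/22) = 17/22.
E[M | N = 0] = (17/22) / (3/11) = 17/6.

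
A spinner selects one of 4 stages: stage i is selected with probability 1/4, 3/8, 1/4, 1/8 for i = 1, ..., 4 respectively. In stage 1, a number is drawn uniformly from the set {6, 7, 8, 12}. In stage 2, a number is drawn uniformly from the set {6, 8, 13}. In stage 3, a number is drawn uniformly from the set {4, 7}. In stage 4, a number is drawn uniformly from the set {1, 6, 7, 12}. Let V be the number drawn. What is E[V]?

E[V | stage 1] = (6+7+8+12)/4 = 33/4.
E[V | stage 2] = (6+8+13)/3 = 9.
E[V | stage 3] = (4+7)/2 = 11/2.
E[V | stage 4] = (1+6+7+12)/4 = 13/2.
By the law of total expectation,
E[V] = (1/4)·(33/4) + (3/8)·(9) + (1/4)·(11/2) + (1/8)·(13/2) = 61/8.

61/8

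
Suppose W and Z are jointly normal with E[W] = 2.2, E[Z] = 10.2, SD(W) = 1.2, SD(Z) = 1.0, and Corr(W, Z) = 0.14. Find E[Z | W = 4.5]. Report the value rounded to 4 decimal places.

10.4683

For a bivariate normal, E[Z | W=x] = μ_Z + ρ·(σ_Z/σ_W)·(x − μ_W).
E[Z | W=4.5] = 10.2 + (0.14)·(1.0/1.2)·(4.5 − (2.2)) = 10.2 + (0.11667)·(2.3) = 10.4683.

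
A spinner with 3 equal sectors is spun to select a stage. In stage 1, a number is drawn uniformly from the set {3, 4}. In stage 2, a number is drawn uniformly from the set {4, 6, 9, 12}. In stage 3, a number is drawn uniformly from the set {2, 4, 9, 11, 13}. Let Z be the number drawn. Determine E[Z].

127/20

E[Z | stage 1] = (3+4)/2 = 7/2.
E[Z | stage 2] = (4+6+9+12)/4 = 31/4.
E[Z | stage 3] = (2+4+9+11+13)/5 = 39/5.
E[Z] = (1/3)·(7/2) + (1/3)·(31/4) + (1/3)·(39/5) = 127/20.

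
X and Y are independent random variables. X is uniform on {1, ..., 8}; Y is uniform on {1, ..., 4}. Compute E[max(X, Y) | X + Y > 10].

23/3

Outcomes with X + Y > 10: (7,4), (8,3), (8,4), each with probability 1/32.
E[max(X, Y) | X + Y > 10] = (7 + 8 + 8) / 3 = 23/3.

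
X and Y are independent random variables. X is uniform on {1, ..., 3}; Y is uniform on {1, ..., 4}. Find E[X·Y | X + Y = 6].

17/2

P(X + Y = 6) = 1/6.
Summing XY·P(x,y) over outcomes with X + Y = 6 gives 17/12.
E[X·Y | X + Y = 6] = (17/12) / (1/6) = 17/2.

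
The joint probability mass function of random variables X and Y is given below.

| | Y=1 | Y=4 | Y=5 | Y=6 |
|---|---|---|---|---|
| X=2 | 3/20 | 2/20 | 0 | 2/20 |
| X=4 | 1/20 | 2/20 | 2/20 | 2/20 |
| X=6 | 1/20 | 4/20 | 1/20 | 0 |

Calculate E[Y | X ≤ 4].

P(X ≤ 4) = 7/10.
Σ Y·P over the event = 1·(3/20) + 4·(2/20) + 6·(2/20) + 1·(1/20) + 4·(2/20) + 5·(2/20) + 6·(2/20) = 27/10.
E[Y | X ≤ 4] = (27/10) / (7/10) = 27/7.

27/7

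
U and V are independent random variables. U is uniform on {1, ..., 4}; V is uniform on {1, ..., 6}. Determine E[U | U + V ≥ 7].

3

Outcomes with U + V ≥ 7: (1,6), (2,5), (2,6), (3,4), (3,5), (3,6), (4,3), (4,4), (4,5), (4,6), each with probability 1/24.
E[U | U + V ≥ 7] = (1 + 2 + 2 + 3 + 3 + 3 + 4 + 4 + 4 + 4) / 10 = 3.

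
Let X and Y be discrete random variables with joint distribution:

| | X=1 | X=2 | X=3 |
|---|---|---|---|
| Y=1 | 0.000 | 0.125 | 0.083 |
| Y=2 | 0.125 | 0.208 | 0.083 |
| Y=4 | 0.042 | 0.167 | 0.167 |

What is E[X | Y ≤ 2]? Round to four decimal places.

2.0657

P(Y ≤ 2) = 0.624.
Σ X·P over the event = 1·(0.125) + 2·(0.125) + 2·(0.208) + 3·(0.083) + 3·(0.083) = 1.289.
E[X | Y ≤ 2] = (1.289) / (0.624) = 2.0657.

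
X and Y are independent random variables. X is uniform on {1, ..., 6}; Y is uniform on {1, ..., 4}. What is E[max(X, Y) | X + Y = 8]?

Outcomes with X + Y = 8: (4,4), (5,3), (6,2), each with probability 1/24.
E[max(X, Y) | X + Y = 8] = (4 + 5 + 6) / 3 = 5.

5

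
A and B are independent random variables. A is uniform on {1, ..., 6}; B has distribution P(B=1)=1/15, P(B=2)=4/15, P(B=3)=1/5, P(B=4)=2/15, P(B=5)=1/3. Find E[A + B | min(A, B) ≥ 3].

87/10

P(min(A, B) ≥ 3) = 4/9.
Summing (A+B)·P(x,y) over outcomes with min(A, B) ≥ 3 gives 58/15.
E[A + B | min(A, B) ≥ 3] = (58/15) / (4/9) = 87/10.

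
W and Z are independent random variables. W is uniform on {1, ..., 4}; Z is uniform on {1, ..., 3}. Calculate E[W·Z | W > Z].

35/6

Outcomes with W > Z: (2,1), (3,1), (3,2), (4,1), (4,2), (4,3), each with probability 1/12.
E[W·Z | W > Z] = (2 + 3 + 6 + 4 + 8 + 12) / 6 = 35/6.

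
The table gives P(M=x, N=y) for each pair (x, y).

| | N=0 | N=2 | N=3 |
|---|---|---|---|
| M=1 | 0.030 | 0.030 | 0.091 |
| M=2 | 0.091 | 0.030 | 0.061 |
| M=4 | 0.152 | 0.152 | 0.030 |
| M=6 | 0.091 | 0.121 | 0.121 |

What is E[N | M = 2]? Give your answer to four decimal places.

P(M = 2) = 0.182.
Σ N·P over the event = 0·(0.091) + 2·(0.030) + 3·(0.061) = 0.243.
E[N | M = 2] = (0.243) / (0.182) = 1.3352.

1.3352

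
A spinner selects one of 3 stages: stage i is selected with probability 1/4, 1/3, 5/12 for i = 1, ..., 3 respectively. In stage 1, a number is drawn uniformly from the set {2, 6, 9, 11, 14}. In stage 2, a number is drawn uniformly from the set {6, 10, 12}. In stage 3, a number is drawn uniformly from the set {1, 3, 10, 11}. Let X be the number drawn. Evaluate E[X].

E[X | stage 1] = (2+6+9+11+14)/5 = 42/5.
E[X | stage 2] = (6+10+12)/3 = 28/3.
E[X | stage 3] = (1+3+10+11)/4 = 25/4.
E[X] = (1/4)·(42/5) + (1/3)·(28/3) + (5/12)·(25/4) = 5627/720.

5627/720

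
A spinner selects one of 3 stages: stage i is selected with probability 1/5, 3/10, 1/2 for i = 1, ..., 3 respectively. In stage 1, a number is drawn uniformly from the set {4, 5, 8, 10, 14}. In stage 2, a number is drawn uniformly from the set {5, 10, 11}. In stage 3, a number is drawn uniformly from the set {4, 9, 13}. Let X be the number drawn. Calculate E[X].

E[X | stage 1] = (4+5+8+10+14)/5 = 41/5.
E[X | stage 2] = (5+10+11)/3 = 26/3.
E[X | stage 3] = (4+9+13)/3 = 26/3.
By the law of total expectation,
E[X] = (1/5)·(41/5) + (3/10)·(26/3) + (1/2)·(26/3) = 643/75.

643/75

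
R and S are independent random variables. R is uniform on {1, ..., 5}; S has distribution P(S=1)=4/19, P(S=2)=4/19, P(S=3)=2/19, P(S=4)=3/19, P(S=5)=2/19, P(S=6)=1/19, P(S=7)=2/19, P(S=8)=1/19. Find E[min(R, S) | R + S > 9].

P(R + S > 9) = 14/95.
Summing min(R,S)·P(x,y) over outcomes with R + S > 9 gives 3/5.
E[min(R, S) | R + S > 9] = (3/5) / (14/95) = 57/14.

57/14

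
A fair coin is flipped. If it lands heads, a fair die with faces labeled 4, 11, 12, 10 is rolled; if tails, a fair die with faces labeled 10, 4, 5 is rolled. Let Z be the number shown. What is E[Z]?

187/24

E[Z | heads] = (4+11+12+10)/4 = 37/4.
E[Z | tails] = (10+4+5)/3 = 19/3.
By the law of total expectation,
E[Z] = (1/2)·(37/4) + (1/2)·(19/3) = 187/24.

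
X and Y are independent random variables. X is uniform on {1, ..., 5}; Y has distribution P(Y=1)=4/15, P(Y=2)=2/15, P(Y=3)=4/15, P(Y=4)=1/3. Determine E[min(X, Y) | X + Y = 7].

31/11

P(X + Y = 7) = 11/75.
Summing min(X,Y)·P(x,y) over outcomes with X + Y = 7 gives 31/75.
E[min(X, Y) | X + Y = 7] = (31/75) / (11/75) = 31/11.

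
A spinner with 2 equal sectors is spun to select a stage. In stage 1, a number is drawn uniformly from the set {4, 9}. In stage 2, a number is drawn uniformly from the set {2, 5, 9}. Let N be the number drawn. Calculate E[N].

71/12

E[N | stage 1] = (4+9)/2 = 13/2.
E[N | stage 2] = (2+5+9)/3 = 16/3.
By the law of total expectation,
E[N] = (1/2)·(13/2) + (1/2)·(16/3) = 71/12.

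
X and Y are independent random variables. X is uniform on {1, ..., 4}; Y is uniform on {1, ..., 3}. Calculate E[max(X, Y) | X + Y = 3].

Outcomes with X + Y = 3: (1,2), (2,1), each with probability 1/12.
E[max(X, Y) | X + Y = 3] = (2 + 2) / 2 = 2.

2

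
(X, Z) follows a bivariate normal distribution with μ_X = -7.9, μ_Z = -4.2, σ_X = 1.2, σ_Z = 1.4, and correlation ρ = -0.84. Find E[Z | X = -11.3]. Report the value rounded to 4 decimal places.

The regression of Z on X has slope ρ·σ_Z/σ_X and passes through (μ_X, μ_Z).
E[Z | X=-11.3] = -4.2 + (-0.84)·(1.4/1.2)·(-11.3 − (-7.9)) = -4.2 + (-0.98)·(-3.4) = -0.8680.

-0.8680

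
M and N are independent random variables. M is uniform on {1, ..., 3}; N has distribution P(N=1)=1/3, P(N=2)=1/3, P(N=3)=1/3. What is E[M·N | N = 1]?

2

P(N = 1) = 1/3.
Summing MN·P(x,y) over outcomes with N = 1 gives 2/3.
E[M·N | N = 1] = (2/3) / (1/3) = 2.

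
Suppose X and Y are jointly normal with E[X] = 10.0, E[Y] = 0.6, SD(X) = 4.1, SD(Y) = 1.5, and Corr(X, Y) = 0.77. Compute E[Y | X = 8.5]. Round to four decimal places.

E[Y | X=x] = μ_Y + ρ(σ_Y/σ_X)(x − μ_X) for jointly normal variables.
E[Y | X=8.5] = 0.6 + (0.77)·(1.5/4.1)·(8.5 − (10.0)) = 0.6 + (0.28171)·(-1.5) = 0.1774.

0.1774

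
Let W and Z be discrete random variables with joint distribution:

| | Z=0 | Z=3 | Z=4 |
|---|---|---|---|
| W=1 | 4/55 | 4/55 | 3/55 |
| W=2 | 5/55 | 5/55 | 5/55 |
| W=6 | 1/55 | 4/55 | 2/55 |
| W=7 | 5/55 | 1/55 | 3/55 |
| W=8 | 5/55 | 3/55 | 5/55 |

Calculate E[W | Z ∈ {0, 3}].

164/37

P(Z ∈ {0, 3}) = 37/55.
Summing W·P(W=x,Z=y) over the conditioning event gives 164/55.
E[W | Z ∈ {0, 3}] = (164/55) / (37/55) = 164/37.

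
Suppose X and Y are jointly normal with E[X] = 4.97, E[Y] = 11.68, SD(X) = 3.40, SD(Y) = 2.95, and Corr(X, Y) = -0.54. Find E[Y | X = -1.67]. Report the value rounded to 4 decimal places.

The regression of Y on X has slope ρ·σ_Y/σ_X and passes through (μ_X, μ_Y).
E[Y | X=-1.67] = 11.68 + (-0.54)·(2.95/3.40)·(-1.67 − (4.97)) = 11.68 + (-0.46853)·(-6.64) = 14.7910.

14.7910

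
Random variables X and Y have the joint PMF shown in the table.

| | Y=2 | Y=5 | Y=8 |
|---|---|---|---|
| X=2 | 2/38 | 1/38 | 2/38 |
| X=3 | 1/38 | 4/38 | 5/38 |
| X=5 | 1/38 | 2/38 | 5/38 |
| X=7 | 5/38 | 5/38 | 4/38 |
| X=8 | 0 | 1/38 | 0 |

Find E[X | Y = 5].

67/13

P(Y = 5) = 13/38.
Σ X·P over the event = 2·(1/38) + 3·(4/38) + 5·(2/38) + 7·(5/38) + 8·(1/38) = 67/38.
E[X | Y = 5] = (67/38) / (13/38) = 67/13.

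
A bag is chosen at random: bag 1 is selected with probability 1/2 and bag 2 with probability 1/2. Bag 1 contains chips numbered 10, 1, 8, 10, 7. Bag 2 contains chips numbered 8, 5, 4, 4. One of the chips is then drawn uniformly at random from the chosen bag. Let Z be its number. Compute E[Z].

249/40

E[Z | bag 1] = (10+1+8+10+7)/5 = 36/5.
E[Z | bag 2] = (8+5+4+4)/4 = 21/4.
By the law of total expectation,
E[Z] = (1/2)·(36/5) + (1/2)·(21/4) = 249/40.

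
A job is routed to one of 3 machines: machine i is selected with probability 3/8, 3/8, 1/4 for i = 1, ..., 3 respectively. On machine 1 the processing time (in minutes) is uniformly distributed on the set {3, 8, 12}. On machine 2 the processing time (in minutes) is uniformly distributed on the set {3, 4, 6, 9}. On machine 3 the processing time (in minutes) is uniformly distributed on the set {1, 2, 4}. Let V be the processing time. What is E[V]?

E[V | machine 1] = (3+8+12)/3 = 23/3.
E[V | machine 2] = (3+4+6+9)/4 = 11/2.
E[V | machine 3] = (1+2+4)/3 = 7/3.
E[V] = (3/8)·(23/3) + (3/8)·(11/2) + (1/4)·(7/3) = 265/48.

265/48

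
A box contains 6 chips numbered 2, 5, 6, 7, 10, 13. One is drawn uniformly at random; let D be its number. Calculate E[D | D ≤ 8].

P(D ≤ 8) = 2/3.
Σ over the event: 2·1/6 + 5·1/6 + 6·1/6 + 7·1/6 = 10/3.
E[D | D ≤ 8] = (10/3) / (2/3) = 5.

5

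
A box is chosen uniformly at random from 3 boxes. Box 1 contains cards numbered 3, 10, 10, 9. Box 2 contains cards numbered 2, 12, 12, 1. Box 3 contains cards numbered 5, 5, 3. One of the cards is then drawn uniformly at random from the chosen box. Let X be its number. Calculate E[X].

229/36

E[X | box 1] = (3+10+10+9)/4 = 8.
E[X | box 2] = (2+12+12+1)/4 = 27/4.
E[X | box 3] = (5+5+3)/3 = 13/3.
E[X] = (1/3)·(8) + (1/3)·(27/4) + (1/3)·(13/3) = 229/36.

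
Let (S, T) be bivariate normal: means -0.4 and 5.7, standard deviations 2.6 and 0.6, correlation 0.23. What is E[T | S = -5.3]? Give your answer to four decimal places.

5.4399

For a bivariate normal, E[T | S=x] = μ_T + ρ·(σ_T/σ_S)·(x − μ_S).
E[T | S=-5.3] = 5.7 + (0.23)·(0.6/2.6)·(-5.3 − (-0.4)) = 5.7 + (0.053077)·(-4.9) = 5.4399.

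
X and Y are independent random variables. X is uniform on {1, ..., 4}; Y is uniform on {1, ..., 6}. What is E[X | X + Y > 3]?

8/3

P(X + Y > 3) = 7/8.
Summing X·P(x,y) over outcomes with X + Y > 3 gives 7/3.
E[X | X + Y > 3] = (7/3) / (7/8) = 8/3.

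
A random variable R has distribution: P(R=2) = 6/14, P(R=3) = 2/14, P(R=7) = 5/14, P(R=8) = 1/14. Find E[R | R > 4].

P(R > 4) = 3/7.
Σ over the event: 7·5/14 + 8·1/14 = 43/14.
E[R | R > 4] = (43/14) / (3/7) = 43/6.

43/6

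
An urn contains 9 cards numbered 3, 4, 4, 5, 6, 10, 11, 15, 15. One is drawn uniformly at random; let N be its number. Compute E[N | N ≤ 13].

P(N ≤ 13) = 7/9.
Σ over the event: 3·1/9 + 4·2/9 + 5·1/9 + 6·1/9 + 10·1/9 + 11·1/9 = 43/9.
E[N | N ≤ 13] = (43/9) / (7/9) = 43/7.

43/7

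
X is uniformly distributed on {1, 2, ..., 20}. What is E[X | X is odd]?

Given X is odd, X is equally likely to be any of {1, 3, 5, 7, 9, 11, 13, 15, 17, 19}.
E[X | X is odd] = (1 + 3 + 5 + 7 + 9 + 11 + 13 + 15 + 17 + 19) / 10 = 10.

10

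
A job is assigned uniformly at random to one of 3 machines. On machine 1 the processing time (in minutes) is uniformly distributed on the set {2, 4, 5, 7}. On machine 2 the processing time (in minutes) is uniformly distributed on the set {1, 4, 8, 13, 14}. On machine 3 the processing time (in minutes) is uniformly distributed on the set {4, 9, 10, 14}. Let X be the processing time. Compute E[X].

E[X | machine 1] = (2+4+5+7)/4 = 9/2.
E[X | machine 2] = (1+4+8+13+14)/5 = 8.
E[X | machine 3] = (4+9+10+14)/4 = 37/4.
By the law of total expectation,
E[X] = (1/3)·(9/2) + (1/3)·(8) + (1/3)·(37/4) = 29/4.

29/4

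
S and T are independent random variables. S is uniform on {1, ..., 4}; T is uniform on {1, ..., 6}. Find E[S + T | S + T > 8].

P(S + T > 8) = 1/8.
Summing (S+T)·P(x,y) over outcomes with S + T > 8 gives 7/6.
E[S + T | S + T > 8] = (7/6) / (1/8) = 28/3.

28/3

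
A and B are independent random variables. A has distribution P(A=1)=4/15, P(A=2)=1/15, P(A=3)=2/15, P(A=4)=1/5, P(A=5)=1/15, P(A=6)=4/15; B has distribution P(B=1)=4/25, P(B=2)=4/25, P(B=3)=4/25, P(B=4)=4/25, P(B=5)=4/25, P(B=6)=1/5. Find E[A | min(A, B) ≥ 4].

41/8

P(min(A, B) ≥ 4) = 104/375.
Summing A·P(x,y) over outcomes with min(A, B) ≥ 4 gives 533/375.
E[A | min(A, B) ≥ 4] = (533/375) / (104/375) = 41/8.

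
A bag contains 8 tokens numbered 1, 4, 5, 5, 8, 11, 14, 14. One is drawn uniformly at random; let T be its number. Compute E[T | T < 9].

P(T < 9) = 5/8.
Σ over the event: 1·1/8 + 4·1/8 + 5·1/4 + 8·1/8 = 23/8.
E[T | T < 9] = (23/8) / (5/8) = 23/5.

23/5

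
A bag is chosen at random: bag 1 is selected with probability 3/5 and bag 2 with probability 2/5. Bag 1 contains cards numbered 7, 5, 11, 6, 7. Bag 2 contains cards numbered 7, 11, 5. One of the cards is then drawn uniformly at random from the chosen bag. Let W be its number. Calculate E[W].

E[W | bag 1] = (7+5+11+6+7)/5 = 36/5.
E[W | bag 2] = (7+11+5)/3 = 23/3.
E[W] = (3/5)·(36/5) + (2/5)·(23/3) = 554/75.

554/75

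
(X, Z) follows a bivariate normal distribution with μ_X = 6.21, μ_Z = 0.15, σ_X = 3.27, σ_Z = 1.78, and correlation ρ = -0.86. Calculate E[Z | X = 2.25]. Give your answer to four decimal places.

2.0038

E[Z | X=x] = μ_Z + ρ(σ_Z/σ_X)(x − μ_X) for jointly normal variables.
E[Z | X=2.25] = 0.15 + (-0.86)·(1.78/3.27)·(2.25 − (6.21)) = 0.15 + (-0.46813)·(-3.96) = 2.0038.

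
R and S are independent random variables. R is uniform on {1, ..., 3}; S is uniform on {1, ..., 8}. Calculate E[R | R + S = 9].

Outcomes with R + S = 9: (1,8), (2,7), (3,6), each with probability 1/24.
E[R | R + S = 9] = (1 + 2 + 3) / 3 = 2.

2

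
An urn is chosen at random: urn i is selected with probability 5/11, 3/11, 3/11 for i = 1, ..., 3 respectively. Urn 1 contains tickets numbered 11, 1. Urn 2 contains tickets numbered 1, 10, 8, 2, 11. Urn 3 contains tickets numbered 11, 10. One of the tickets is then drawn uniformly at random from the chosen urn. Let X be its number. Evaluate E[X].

807/110

E[X | urn 1] = (11+1)/2 = 6.
E[X | urn 2] = (1+10+8+2+11)/5 = 32/5.
E[X | urn 3] = (11+10)/2 = 21/2.
By the law of total expectation,
E[X] = (5/11)·(6) + (3/11)·(32/5) + (3/11)·(21/2) = 807/110.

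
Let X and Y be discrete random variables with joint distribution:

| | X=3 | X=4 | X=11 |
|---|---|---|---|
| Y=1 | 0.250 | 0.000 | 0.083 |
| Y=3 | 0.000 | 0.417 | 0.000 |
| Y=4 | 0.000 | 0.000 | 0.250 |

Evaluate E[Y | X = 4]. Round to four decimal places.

3.0000

P(X = 4) = 0.417.
Summing Y·P(X=x,Y=y) over the conditioning event gives 1.251.
E[Y | X = 4] = (1.251) / (0.417) = 3.0000.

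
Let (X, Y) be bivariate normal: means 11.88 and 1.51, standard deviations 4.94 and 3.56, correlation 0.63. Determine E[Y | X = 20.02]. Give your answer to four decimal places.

5.2056

The regression of Y on X has slope ρ·σ_Y/σ_X and passes through (μ_X, μ_Y).
E[Y | X=20.02] = 1.51 + (0.63)·(3.56/4.94)·(20.02 − (11.88)) = 1.51 + (0.45401)·(8.14) = 5.2056.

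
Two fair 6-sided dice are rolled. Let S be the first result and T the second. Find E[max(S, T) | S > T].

P(S > T) = 5/12.
Summing max(S,T)·P(x,y) over outcomes with S > T gives 35/18.
E[max(S, T) | S > T] = (35/18) / (5/12) = 14/3.

14/3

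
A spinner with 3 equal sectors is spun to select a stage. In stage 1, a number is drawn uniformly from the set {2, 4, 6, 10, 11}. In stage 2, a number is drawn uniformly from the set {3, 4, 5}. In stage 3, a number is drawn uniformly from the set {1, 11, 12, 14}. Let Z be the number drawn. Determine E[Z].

E[Z | stage 1] = (2+4+6+10+11)/5 = 33/5.
E[Z | stage 2] = (3+4+5)/3 = 4.
E[Z | stage 3] = (1+11+12+14)/4 = 19/2.
E[Z] = (1/3)·(33/5) + (1/3)·(4) + (1/3)·(19/2) = 67/10.

67/10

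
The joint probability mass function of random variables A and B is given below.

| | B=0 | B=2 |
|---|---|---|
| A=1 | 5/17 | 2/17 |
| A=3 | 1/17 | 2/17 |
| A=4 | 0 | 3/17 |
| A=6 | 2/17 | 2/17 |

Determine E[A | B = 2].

P(B = 2) = 9/17.
Σ A·P over the event = 1·(2/17) + 3·(2/17) + 4·(3/17) + 6·(2/17) = 32/17.
E[A | B = 2] = (32/17) / (9/17) = 32/9.

32/9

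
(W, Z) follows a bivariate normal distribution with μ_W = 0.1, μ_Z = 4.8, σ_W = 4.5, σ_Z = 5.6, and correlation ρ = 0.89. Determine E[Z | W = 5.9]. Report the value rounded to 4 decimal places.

The regression of Z on W has slope ρ·σ_Z/σ_W and passes through (μ_W, μ_Z).
E[Z | W=5.9] = 4.8 + (0.89)·(5.6/4.5)·(5.9 − (0.1)) = 4.8 + (1.10756)·(5.8) = 11.2238.

11.2238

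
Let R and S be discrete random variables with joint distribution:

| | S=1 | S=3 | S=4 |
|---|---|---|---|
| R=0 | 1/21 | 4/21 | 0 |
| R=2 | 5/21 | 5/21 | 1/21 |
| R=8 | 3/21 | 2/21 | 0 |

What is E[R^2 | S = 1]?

212/9

P(S = 1) = 3/7.
Summing R^2·P(R=x,S=y) over the conditioning event gives 212/21.
E[R^2 | S = 1] = (212/21) / (3/7) = 212/9.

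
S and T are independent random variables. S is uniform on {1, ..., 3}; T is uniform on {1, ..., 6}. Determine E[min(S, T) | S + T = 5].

P(S + T = 5) = 1/6.
Summing min(S,T)·P(x,y) over outcomes with S + T = 5 gives 5/18.
E[min(S, T) | S + T = 5] = (5/18) / (1/6) = 5/3.

5/3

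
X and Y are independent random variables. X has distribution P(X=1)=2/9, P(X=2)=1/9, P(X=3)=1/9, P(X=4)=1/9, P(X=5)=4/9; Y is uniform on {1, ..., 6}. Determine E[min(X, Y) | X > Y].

25/11

P(X > Y) = 11/27.
Summing min(X,Y)·P(x,y) over outcomes with X > Y gives 25/27.
E[min(X, Y) | X > Y] = (25/27) / (11/27) = 25/11.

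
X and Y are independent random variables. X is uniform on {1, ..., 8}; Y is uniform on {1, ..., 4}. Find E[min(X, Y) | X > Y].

P(X > Y) = 11/16.
Summing min(X,Y)·P(x,y) over outcomes with X > Y gives 25/16.
E[min(X, Y) | X > Y] = (25/16) / (11/16) = 25/11.

25/11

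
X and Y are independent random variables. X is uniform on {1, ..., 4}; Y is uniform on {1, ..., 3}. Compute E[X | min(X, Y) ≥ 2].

Outcomes with min(X, Y) ≥ 2: (2,2), (2,3), (3,2), (3,3), (4,2), (4,3), each with probability 1/12.
E[X | min(X, Y) ≥ 2] = (2 + 2 + 3 + 3 + 4 + 4) / 6 = 3.

3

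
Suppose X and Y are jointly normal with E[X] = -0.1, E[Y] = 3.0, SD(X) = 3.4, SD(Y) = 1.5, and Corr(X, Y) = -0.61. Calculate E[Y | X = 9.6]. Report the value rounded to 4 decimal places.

E[Y | X=x] = μ_Y + ρ(σ_Y/σ_X)(x − μ_X) for jointly normal variables.
E[Y | X=9.6] = 3.0 + (-0.61)·(1.5/3.4)·(9.6 − (-0.1)) = 3.0 + (-0.269118)·(9.7) = 0.3896.

0.3896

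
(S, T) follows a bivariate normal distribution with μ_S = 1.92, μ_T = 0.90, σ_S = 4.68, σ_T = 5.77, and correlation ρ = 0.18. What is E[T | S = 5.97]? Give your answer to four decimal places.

1.7988

For a bivariate normal, E[T | S=x] = μ_T + ρ·(σ_T/σ_S)·(x − μ_S).
E[T | S=5.97] = 0.90 + (0.18)·(5.77/4.68)·(5.97 − (1.92)) = 0.90 + (0.22192)·(4.05) = 1.7988.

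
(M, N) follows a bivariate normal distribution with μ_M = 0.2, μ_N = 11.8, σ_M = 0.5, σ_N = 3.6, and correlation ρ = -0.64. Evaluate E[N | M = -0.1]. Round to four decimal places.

For a bivariate normal, E[N | M=x] = μ_N + ρ·(σ_N/σ_M)·(x − μ_M).
E[N | M=-0.1] = 11.8 + (-0.64)·(3.6/0.5)·(-0.1 − (0.2)) = 11.8 + (-4.608)·(-0.3) = 13.1824.

13.1824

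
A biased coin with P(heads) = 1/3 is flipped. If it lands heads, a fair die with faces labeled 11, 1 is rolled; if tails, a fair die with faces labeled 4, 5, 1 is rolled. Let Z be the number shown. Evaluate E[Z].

E[Z | heads] = (11+1)/2 = 6.
E[Z | tails] = (4+5+1)/3 = 10/3.
By the law of total expectation,
E[Z] = (1/3)·(6) + (2/3)·(10/3) = 38/9.

38/9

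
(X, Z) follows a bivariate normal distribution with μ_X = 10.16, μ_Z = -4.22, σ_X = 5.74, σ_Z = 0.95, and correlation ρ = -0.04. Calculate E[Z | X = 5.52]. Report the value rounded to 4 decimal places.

E[Z | X=x] = μ_Z + ρ(σ_Z/σ_X)(x − μ_X) for jointly normal variables.
E[Z | X=5.52] = -4.22 + (-0.04)·(0.95/5.74)·(5.52 − (10.16)) = -4.22 + (-0.0066202)·(-4.64) = -4.1893.

-4.1893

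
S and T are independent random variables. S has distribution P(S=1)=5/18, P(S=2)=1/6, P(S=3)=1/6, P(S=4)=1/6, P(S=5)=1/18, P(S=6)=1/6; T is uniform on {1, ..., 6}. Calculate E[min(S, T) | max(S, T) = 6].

P(max(S, T) = 6) = 11/36.
Summing min(S,T)·P(x,y) over outcomes with max(S, T) = 6 gives 25/27.
E[min(S, T) | max(S, T) = 6] = (25/27) / (11/36) = 100/33.

100/33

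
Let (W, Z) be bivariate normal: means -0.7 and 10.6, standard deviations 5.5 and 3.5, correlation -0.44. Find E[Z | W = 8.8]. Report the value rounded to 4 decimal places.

E[Z | W=x] = μ_Z + ρ(σ_Z/σ_W)(x − μ_W) for jointly normal variables.
E[Z | W=8.8] = 10.6 + (-0.44)·(3.5/5.5)·(8.8 − (-0.7)) = 10.6 + (-0.28)·(9.5) = 7.9400.

7.9400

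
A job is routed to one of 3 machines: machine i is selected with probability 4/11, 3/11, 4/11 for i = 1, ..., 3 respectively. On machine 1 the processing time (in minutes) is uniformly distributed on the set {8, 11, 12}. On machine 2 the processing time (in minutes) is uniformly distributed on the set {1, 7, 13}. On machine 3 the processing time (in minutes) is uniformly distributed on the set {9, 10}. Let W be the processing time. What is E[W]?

301/33

E[W | machine 1] = (8+11+12)/3 = 31/3.
E[W | machine 2] = (1+7+13)/3 = 7.
E[W | machine 3] = (9+10)/2 = 19/2.
E[W] = (4/11)·(31/3) + (3/11)·(7) + (4/11)·(19/2) = 301/33.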